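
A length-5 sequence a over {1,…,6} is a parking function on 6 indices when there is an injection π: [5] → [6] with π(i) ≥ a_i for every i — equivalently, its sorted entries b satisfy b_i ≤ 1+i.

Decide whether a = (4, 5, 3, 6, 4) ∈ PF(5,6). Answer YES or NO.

NO

Rearranged: b = (3, 4, 4, 5, 6).
  b_1=3 > 2
  fails at i=1 ⇒ NO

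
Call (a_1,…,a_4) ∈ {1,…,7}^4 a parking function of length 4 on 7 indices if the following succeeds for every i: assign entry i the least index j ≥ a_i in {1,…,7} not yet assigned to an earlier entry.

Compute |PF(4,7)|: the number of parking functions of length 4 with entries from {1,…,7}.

|PF(4,7)| = (7+1−4)·(7+1)^{4−1} = 4·512 = 2048 [KW]
Check (7,5,1,6) → sorted (1,5,6,7): b_i ≤ 3+i ∀i, a PF.

2048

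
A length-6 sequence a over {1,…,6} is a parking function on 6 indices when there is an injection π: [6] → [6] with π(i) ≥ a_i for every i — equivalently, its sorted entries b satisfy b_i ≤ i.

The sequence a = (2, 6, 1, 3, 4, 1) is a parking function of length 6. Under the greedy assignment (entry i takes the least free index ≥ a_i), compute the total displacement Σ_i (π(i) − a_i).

Σπ = 21 ({1..6} each once); Σa = 2+6+1+3+4+1 = 17; disp = 21−17 = 4.

4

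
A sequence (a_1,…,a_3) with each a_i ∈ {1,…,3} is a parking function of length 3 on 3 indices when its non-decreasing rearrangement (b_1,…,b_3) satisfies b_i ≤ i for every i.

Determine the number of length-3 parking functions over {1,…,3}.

|PF(3,3)| = 1·4^2 = 1·16 = 16 [KW]
One tuple (3,1,2) → sorted (1,2,3): b_i ≤ i ∀i, a PF.

16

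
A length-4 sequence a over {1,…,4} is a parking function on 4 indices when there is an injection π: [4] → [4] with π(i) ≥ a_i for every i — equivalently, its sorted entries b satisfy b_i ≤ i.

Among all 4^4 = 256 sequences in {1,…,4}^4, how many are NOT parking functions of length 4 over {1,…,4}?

|PF| = (4−4+1)·(4+1)^(4−1) = 1×125 = 125 (Konheim–Weiss)
One tuple (3,3,3,1) → sorted (1,3,3,3): b_2=3>2, not a PF.
So 256 − 125 = 131 fail.

131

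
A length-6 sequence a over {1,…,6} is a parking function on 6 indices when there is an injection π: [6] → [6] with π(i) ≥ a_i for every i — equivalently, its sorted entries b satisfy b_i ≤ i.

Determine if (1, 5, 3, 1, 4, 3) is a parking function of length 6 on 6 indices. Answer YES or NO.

Order a: b = (1, 1, 3, 3, 4, 5).
  b_1=1 ≤ 1
  b_2=1 ≤ 2
  b_3=3 ≤ 3
  b_4=3 ≤ 4
  b_5=4 ≤ 5
  b_6=5 ≤ 6
All bounds hold ⇒ YES

YES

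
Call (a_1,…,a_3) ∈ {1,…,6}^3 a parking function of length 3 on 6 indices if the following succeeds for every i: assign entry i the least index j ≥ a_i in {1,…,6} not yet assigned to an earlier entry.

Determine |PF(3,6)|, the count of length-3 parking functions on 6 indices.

|PF(3,6)| = (7−3)·7^(3−1) = 4 · 49 = 196 [KW]
E.g. (5,2,4) → sorted (2,4,5): b_i ≤ 3+i ∀i, a PF.

196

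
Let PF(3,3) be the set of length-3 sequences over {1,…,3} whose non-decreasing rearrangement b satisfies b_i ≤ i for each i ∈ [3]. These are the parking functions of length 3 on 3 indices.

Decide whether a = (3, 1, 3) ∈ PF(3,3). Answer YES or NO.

NO

Sorted: b = (1, 3, 3).
  b_1=1 ≤ 1
  b_2=3 > 2
  fails at i=2 ⇒ NO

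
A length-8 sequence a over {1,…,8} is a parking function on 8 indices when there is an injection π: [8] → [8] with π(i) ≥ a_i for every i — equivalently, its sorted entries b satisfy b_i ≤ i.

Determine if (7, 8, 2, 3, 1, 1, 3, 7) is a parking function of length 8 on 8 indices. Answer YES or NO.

Sorted: b = (1, 1, 2, 3, 3, 7, 7, 8).
  b_1=1 ≤ 1
  b_2=1 ≤ 2
  b_3=2 ≤ 3
  b_4=3 ≤ 4
  b_5=3 ≤ 5
  b_6=7 > 6
  fails at i=6 ⇒ NO

NO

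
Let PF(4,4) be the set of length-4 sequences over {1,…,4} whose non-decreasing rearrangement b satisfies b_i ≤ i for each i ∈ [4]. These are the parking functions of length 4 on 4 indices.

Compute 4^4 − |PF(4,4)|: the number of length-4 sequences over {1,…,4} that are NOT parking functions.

Count = (4−4+1)·(4+1)^(4−1) = 1×125 = 125 [KW]
E.g. (4,3,4,3) → sorted (3,3,4,4): b_1=3>1, not a PF.
So 256 − 125 = 131 fail.

131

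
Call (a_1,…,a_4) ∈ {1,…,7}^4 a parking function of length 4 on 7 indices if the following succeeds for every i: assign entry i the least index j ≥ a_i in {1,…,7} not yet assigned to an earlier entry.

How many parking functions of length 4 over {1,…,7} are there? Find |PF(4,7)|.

2048

#PF = (7−4+1)·(7+1)^(4−1) = 4·512 = 2048 (Pollak)
One tuple (3,4,2,5) → sorted (2,3,4,5): b_i ≤ 3+i ∀i, a PF.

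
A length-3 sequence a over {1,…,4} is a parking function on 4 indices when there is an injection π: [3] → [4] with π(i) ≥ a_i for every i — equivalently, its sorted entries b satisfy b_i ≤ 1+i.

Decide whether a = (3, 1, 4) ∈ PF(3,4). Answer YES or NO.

Sorted: b = (1, 3, 4).
  b_1=1 ≤ 2
  b_2=3 ≤ 3
  b_3=4 ≤ 4
All bounds hold ⇒ YES

YES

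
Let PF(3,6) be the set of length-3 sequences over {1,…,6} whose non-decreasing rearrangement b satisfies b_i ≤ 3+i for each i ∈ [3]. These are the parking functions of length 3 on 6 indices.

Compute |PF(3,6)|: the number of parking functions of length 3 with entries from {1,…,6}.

Count = (7−3)·7^(3−1) = 4×49 = 196
One tuple (2,1,4) → sorted (1,2,4): b_i ≤ 3+i ∀i, a PF.

196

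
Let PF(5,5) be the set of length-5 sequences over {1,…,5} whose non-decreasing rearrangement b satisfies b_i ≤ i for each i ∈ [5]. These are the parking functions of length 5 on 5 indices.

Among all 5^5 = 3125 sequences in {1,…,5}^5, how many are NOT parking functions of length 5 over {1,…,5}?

1829

|PF| = (5−5+1)·(5+1)^(5−1) = 1·1296 = 1296 [KW]
Check (5,5,3,5,4) → sorted (3,4,5,5,5): b_1=3>1, not a PF.
So 3125 − 1296 = 1829 fail.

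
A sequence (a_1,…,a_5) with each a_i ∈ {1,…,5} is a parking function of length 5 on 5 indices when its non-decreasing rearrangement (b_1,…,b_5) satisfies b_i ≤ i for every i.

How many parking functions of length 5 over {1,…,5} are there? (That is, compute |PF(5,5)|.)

|PF(5,5)| = (5+1−5)·(5+1)^{5−1} = 1×1296 = 1296 (Pollak)
Check (5,2,2,1,1) → sorted (1,1,2,2,5): b_i ≤ i ∀i, a PF.

1296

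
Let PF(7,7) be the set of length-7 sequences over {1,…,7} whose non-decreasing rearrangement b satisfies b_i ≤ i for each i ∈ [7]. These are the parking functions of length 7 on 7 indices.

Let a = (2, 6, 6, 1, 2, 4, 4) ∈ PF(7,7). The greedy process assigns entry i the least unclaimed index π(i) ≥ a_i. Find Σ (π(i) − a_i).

Σπ = 28 ({1..7} each once); Σa = 2+6+6+1+2+4+4 = 25; disp = 28−25 = 3.

3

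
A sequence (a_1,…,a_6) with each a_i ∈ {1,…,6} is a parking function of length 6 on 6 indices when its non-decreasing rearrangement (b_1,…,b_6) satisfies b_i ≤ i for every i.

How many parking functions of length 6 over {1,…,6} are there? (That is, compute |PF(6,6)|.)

16807

|PF(6,6)| = (7−6)·7^(6−1) = 1×16807 = 16807
One tuple (5,3,2,1,4,2) → sorted (1,2,2,3,4,5): b_i ≤ i ∀i, a PF.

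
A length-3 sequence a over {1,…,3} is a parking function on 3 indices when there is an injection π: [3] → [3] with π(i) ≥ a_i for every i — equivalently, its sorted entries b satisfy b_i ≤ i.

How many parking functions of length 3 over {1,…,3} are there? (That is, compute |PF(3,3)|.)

16

Count = (3+1−3)·(3+1)^{3−1} = 1·16 = 16 (Konheim–Weiss)
One tuple (2,1,2) → sorted (1,2,2): b_i ≤ i ∀i, a PF.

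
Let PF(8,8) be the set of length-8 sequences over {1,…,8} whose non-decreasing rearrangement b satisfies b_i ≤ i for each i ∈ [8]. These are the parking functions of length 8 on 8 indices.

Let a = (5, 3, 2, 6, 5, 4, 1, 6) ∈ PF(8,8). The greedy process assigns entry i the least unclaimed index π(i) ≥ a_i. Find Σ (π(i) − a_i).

4

Σπ = 8·9/2 = 36 (π permutes [8]); Σa = 5+3+2+6+5+4+1+6 = 32; disp = 36−32 = 4.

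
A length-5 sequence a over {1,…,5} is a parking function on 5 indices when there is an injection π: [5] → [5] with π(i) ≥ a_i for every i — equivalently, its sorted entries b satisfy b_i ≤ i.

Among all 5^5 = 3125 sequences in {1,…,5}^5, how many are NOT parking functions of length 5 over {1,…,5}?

1829

#PF = (5+1−5)·(5+1)^{5−1} = 1 · 1296 = 1296
E.g. (5,1,3,5,1) → sorted (1,1,3,5,5): b_4=5>4, not a PF.
Total 3125; non-PF = 3125−1296 = 1829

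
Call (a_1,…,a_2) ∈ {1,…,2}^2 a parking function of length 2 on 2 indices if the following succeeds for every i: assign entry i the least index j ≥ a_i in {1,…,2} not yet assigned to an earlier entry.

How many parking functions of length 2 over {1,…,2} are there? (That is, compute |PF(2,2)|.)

3

|PF| = (3−2)·3^(2−1) = 1 · 3 = 3 (Konheim–Weiss)
One tuple (2,1) → sorted (1,2): b_i ≤ i ∀i, a PF.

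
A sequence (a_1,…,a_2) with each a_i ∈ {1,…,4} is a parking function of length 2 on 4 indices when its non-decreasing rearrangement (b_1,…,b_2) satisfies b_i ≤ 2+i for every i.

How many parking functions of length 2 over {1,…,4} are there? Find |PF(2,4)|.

#PF = (4−2+1)·(4+1)^(2−1) = 3 · 5 = 15 [KW]
Example (4,1) → sorted (1,4): b_i ≤ 2+i ∀i, a PF.

15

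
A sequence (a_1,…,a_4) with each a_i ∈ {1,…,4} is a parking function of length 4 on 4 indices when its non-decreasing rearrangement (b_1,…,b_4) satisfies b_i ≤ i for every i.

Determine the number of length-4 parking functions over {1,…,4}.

#PF = 1·5^3 = 1 · 125 = 125
E.g. (3,1,2,4) → sorted (1,2,3,4): b_i ≤ i ∀i, a PF.

125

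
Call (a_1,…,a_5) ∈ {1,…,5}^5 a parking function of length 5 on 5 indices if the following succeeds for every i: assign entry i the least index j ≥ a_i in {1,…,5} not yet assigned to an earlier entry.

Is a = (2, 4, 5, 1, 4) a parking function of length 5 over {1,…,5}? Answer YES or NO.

NO

Order a: b = (1, 2, 4, 4, 5).
  b_1=1 ≤ 1
  b_2=2 ≤ 2
  b_3=4 > 3
  fails at i=3 ⇒ NO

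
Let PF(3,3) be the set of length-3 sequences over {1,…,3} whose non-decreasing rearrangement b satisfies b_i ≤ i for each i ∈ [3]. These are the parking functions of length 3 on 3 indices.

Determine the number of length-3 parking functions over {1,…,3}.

16

Count = (3+1−3)·(3+1)^{3−1} = 1×16 = 16 (Konheim–Weiss)
E.g. (3,1,2) → sorted (1,2,3): b_i ≤ i ∀i, a PF.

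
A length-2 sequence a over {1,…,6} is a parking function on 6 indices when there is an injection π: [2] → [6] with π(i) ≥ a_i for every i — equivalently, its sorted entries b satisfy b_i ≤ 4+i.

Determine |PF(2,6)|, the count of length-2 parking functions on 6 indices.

|PF(2,6)| = (7−2)·7^(2−1) = 5·7 = 35
Example (5,2) → sorted (2,5): b_i ≤ 4+i ∀i, a PF.

35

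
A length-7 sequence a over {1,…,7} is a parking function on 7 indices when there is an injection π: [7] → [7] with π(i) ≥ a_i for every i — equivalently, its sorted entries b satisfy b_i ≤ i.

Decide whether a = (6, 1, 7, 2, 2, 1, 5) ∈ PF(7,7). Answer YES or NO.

Order a: b = (1, 1, 2, 2, 5, 6, 7).
  b_1=1 ≤ 1
  b_2=1 ≤ 2
  b_3=2 ≤ 3
  b_4=2 ≤ 4
  b_5=5 ≤ 5
  b_6=6 ≤ 6
  b_7=7 ≤ 7
All bounds hold ⇒ YES

YES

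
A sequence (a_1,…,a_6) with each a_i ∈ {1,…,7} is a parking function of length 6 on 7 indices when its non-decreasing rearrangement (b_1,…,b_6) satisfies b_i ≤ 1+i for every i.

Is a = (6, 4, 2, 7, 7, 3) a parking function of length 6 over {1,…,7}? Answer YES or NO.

NO

Rearranged: b = (2, 3, 4, 6, 7, 7).
  b_1=2 ≤ 2
  b_2=3 ≤ 3
  b_3=4 ≤ 4
  b_4=6 > 5
  fails at i=4 ⇒ NO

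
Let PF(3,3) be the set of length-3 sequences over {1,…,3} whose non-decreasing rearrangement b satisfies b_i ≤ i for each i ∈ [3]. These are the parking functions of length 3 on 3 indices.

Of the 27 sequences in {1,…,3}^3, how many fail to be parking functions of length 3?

11

|PF| = (3+1−3)·(3+1)^{3−1} = 1·16 = 16 [KW]
Example (3,3,3) → sorted (3,3,3): b_1=3>1, not a PF.
So 27 − 16 = 11 fail.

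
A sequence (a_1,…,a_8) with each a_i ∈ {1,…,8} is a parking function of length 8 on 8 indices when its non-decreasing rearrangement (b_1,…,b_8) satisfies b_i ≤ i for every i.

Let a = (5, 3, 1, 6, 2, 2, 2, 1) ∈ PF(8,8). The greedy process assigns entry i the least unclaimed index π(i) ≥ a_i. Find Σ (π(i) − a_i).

14

Σπ = 8·9/2 = 36 (π permutes [8]); Σa = 5+3+1+6+2+2+2+1 = 22; disp = 36−22 = 14.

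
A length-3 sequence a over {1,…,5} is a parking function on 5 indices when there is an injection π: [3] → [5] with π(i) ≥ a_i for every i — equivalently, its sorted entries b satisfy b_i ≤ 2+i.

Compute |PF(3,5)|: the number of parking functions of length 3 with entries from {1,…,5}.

108

|PF(3,5)| = (6−3)·6^(3−1) = 3×36 = 108 (Konheim–Weiss)
One tuple (1,5,2) → sorted (1,2,5): b_i ≤ 2+i ∀i, a PF.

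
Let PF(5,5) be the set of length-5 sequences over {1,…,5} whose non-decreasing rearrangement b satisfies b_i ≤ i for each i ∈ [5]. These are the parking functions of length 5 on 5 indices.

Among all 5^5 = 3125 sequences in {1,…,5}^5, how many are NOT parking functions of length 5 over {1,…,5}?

1829

|PF| = (5+1−5)·(5+1)^{5−1} = 1×1296 = 1296 [KW]
One tuple (4,5,5,5,4) → sorted (4,4,5,5,5): b_1=4>1, not a PF.
5^5 − 1296 = 3125 − 1296 = 1829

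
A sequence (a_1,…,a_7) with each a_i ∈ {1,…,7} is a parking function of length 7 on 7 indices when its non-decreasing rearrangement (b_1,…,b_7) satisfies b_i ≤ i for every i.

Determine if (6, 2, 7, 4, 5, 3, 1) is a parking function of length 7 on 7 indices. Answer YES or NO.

Sorted: b = (1, 2, 3, 4, 5, 6, 7).
  b_1=1 ≤ 1
  b_2=2 ≤ 2
  b_3=3 ≤ 3
  b_4=4 ≤ 4
  b_5=5 ≤ 5
  b_6=6 ≤ 6
  b_7=7 ≤ 7
All bounds hold ⇒ YES

YES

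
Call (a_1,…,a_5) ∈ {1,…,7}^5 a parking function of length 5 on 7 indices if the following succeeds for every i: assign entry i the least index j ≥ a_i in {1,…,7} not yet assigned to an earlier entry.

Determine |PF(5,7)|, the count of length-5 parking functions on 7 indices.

12288

|PF(5,7)| = (7+1−5)·(7+1)^{5−1} = 3×4096 = 12288 [KW]
Check (5,6,2,5,2) → sorted (2,2,5,5,6): b_i ≤ 2+i ∀i, a PF.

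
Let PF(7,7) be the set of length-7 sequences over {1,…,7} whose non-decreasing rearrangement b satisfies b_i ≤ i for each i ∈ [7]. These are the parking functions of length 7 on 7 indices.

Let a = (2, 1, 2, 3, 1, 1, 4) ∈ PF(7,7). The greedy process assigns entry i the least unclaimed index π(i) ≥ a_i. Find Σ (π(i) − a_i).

Σπ(i) = 1+…+7 = 28; Σa = 2+1+2+3+1+1+4 = 14; disp = 28−14 = 14.

14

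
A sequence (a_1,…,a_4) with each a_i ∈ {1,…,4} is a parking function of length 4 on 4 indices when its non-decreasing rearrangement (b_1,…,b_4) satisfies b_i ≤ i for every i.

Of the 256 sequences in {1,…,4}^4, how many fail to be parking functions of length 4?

#PF = (4−4+1)·(4+1)^(4−1) = 1 · 125 = 125 [KW]
E.g. (3,4,3,4) → sorted (3,3,4,4): b_1=3>1, not a PF.
4^4 − 125 = 256 − 125 = 131

131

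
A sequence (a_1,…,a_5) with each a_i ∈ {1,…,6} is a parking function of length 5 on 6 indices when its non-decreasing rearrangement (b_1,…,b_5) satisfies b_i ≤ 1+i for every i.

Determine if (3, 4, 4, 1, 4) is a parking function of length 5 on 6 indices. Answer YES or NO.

Sorted: b = (1, 3, 4, 4, 4).
  b_1=1 ≤ 2
  b_2=3 ≤ 3
  b_3=4 ≤ 4
  b_4=4 ≤ 5
  b_5=4 ≤ 6
All bounds hold ⇒ YES

YES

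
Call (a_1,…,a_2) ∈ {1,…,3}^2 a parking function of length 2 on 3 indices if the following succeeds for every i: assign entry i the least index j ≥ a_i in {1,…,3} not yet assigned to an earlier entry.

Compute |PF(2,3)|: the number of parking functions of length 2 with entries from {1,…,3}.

|PF(2,3)| = (4−2)·4^(2−1) = 2·4 = 8 (Pollak)
Check (1,1) → sorted (1,1): b_i ≤ 1+i ∀i, a PF.

8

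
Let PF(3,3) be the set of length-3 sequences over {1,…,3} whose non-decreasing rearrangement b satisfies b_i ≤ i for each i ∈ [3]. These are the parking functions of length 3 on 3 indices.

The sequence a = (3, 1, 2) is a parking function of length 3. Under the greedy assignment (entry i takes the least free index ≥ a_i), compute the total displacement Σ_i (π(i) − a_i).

Σπ = 6 ({1..3} each once); Σa = 3+1+2 = 6; disp = 6−6 = 0.

0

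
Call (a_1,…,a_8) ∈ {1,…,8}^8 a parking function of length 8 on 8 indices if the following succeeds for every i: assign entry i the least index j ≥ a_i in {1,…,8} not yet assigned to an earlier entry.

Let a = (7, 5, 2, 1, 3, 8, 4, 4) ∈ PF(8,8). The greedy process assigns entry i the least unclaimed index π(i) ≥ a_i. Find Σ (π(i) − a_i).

Σπ = 8·9/2 = 36 (π permutes [8]); Σa = 7+5+2+1+3+8+4+4 = 34; disp = 36−34 = 2.

2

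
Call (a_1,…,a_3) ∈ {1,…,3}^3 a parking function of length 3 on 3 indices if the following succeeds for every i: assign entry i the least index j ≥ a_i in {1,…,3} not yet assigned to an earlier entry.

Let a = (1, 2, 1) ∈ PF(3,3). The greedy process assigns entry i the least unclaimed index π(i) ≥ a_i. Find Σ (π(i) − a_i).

2

Σπ = 6 ({1..3} each once); Σa = 1+2+1 = 4; disp = 6−4 = 2.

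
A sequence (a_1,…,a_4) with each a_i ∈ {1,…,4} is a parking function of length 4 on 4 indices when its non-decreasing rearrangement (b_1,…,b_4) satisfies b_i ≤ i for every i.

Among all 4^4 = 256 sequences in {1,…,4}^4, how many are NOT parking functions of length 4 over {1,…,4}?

Count = (4+1−4)·(4+1)^{4−1} = 1×125 = 125 (Konheim–Weiss)
Check (3,3,4,3) → sorted (3,3,3,4): b_1=3>1, not a PF.
So 256 − 125 = 131 fail.

131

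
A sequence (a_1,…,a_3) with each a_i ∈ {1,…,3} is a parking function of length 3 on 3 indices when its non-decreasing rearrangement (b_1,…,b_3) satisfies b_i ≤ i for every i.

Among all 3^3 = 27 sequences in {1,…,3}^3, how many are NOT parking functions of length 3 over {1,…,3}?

Count = (3−3+1)·(3+1)^(3−1) = 1 · 16 = 16
E.g. (3,2,3) → sorted (2,3,3): b_1=2>1, not a PF.
So 27 − 16 = 11 fail.

11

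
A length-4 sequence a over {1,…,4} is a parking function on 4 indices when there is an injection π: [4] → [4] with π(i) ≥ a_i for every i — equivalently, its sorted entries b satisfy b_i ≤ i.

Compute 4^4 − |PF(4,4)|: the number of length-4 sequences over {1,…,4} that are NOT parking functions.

131

Count = (5−4)·5^(4−1) = 1·125 = 125 (Pollak)
One tuple (4,3,4,2) → sorted (2,3,4,4): b_1=2>1, not a PF.
So 256 − 125 = 131 fail.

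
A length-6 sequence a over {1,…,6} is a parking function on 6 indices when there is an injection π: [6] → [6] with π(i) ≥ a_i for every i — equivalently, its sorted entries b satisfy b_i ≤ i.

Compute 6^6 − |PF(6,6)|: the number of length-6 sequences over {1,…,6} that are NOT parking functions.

29849

|PF| = (6+1−6)·(6+1)^{6−1} = 1×16807 = 16807
E.g. (6,3,6,6,5,3) → sorted (3,3,5,6,6,6): b_1=3>1, not a PF.
Total 46656; non-PF = 46656−16807 = 29849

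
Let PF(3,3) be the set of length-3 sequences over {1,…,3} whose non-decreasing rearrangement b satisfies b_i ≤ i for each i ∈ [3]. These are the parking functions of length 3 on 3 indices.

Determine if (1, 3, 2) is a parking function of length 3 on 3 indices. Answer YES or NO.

YES

Sorted: b = (1, 2, 3).
  b_1=1 ≤ 1
  b_2=2 ≤ 2
  b_3=3 ≤ 3
All bounds hold ⇒ YES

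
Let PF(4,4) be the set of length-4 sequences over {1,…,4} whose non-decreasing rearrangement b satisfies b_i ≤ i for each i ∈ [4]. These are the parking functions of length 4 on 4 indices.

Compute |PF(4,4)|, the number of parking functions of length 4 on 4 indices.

|PF(4,4)| = (5−4)·5^(4−1) = 1 · 125 = 125 (Konheim–Weiss)
One tuple (2,3,1,3) → sorted (1,2,3,3): b_i ≤ i ∀i, a PF.

125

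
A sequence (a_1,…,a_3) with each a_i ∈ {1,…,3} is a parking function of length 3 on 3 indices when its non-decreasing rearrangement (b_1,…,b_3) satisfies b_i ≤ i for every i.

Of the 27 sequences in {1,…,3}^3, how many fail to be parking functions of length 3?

|PF| = (3−3+1)·(3+1)^(3−1) = 1·16 = 16
Example (2,2,2) → sorted (2,2,2): b_1=2>1, not a PF.
Total 27; non-PF = 27−16 = 11

11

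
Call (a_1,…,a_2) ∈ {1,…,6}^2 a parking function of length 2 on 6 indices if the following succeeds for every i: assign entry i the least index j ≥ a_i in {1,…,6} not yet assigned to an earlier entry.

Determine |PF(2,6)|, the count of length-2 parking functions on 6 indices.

|PF(2,6)| = (6+1−2)·(6+1)^{2−1} = 5 · 7 = 35 (Konheim–Weiss)
Check (1,4) → sorted (1,4): b_i ≤ 4+i ∀i, a PF.

35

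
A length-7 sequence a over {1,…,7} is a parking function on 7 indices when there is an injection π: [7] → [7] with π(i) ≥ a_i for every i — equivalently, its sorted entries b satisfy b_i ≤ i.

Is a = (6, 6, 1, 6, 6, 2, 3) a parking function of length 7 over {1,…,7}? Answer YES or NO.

Rearranged: b = (1, 2, 3, 6, 6, 6, 6).
  b_1=1 ≤ 1
  b_2=2 ≤ 2
  b_3=3 ≤ 3
  b_4=6 > 4
  fails at i=4 ⇒ NO

NO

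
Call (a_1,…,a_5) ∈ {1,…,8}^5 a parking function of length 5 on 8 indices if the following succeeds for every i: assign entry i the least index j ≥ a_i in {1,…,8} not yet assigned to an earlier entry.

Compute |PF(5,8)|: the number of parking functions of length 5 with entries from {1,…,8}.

26244

|PF| = (9−5)·9^(5−1) = 4×6561 = 26244 [KW]
E.g. (3,4,5,5,7) → sorted (3,4,5,5,7): b_i ≤ 3+i ∀i, a PF.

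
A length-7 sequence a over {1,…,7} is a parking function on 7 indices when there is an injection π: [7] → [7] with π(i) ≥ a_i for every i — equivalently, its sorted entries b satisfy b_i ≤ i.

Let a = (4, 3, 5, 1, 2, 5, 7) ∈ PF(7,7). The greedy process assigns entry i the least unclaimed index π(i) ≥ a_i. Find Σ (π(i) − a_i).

Σπ = 28 ({1..7} each once); Σa = 4+3+5+1+2+5+7 = 27; disp = 28−27 = 1.

1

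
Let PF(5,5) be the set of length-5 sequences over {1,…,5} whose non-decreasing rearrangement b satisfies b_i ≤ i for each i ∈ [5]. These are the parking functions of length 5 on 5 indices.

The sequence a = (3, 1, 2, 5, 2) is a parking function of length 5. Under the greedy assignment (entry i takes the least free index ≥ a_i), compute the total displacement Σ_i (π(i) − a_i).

2

Σπ(i) = 1+…+5 = 15; Σa = 3+1+2+5+2 = 13; disp = 15−13 = 2.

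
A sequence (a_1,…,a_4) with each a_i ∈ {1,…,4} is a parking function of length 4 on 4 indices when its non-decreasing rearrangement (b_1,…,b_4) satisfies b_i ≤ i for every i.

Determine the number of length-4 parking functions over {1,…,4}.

125

#PF = (4−4+1)·(4+1)^(4−1) = 1 · 125 = 125 [KW]
One tuple (4,1,1,2) → sorted (1,1,2,4): b_i ≤ i ∀i, a PF.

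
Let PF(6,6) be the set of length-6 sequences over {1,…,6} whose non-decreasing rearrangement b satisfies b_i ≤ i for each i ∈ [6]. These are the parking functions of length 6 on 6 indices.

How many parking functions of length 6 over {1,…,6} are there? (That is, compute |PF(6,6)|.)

16807

|PF(6,6)| = (6−6+1)·(6+1)^(6−1) = 1·16807 = 16807 [KW]
E.g. (3,1,6,3,3,2) → sorted (1,2,3,3,3,6): b_i ≤ i ∀i, a PF.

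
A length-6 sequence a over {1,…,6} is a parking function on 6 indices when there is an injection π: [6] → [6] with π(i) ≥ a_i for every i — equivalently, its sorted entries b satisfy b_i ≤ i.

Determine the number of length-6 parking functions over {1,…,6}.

|PF| = (6+1−6)·(6+1)^{6−1} = 1·16807 = 16807
Check (4,2,6,4,1,3) → sorted (1,2,3,4,4,6): b_i ≤ i ∀i, a PF.

16807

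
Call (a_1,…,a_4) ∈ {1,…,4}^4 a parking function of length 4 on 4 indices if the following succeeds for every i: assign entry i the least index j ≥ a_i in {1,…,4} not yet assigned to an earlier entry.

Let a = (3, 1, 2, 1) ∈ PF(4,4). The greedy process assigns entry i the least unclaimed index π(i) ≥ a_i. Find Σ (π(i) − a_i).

3

Σπ = 10 ({1..4} each once); Σa = 3+1+2+1 = 7; disp = 10−7 = 3.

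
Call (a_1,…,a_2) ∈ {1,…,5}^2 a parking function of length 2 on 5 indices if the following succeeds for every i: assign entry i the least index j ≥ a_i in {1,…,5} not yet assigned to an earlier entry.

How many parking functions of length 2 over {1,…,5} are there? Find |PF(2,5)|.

24

|PF| = (6−2)·6^(2−1) = 4·6 = 24 (Pollak)
E.g. (3,2) → sorted (2,3): b_i ≤ 3+i ∀i, a PF.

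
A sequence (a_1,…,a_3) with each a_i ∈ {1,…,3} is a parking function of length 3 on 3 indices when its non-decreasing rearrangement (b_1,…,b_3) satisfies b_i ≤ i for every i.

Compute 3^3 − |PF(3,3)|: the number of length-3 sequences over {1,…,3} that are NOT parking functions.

11

|PF| = 1·4^2 = 1 · 16 = 16 (Pollak)
One tuple (3,3,3) → sorted (3,3,3): b_1=3>1, not a PF.
Total 27; non-PF = 27−16 = 11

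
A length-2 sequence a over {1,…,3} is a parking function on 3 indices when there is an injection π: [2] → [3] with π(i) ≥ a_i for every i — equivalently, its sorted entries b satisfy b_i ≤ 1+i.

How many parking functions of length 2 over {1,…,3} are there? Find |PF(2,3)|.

8

#PF = 2·4^1 = 2×4 = 8 [KW]
Check (1,3) → sorted (1,3): b_i ≤ 1+i ∀i, a PF.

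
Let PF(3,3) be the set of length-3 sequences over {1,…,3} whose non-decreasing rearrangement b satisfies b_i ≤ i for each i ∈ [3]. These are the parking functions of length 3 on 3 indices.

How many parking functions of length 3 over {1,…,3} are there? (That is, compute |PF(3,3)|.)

|PF| = 1·4^2 = 1×16 = 16 (Konheim–Weiss)
Example (3,1,2) → sorted (1,2,3): b_i ≤ i ∀i, a PF.

16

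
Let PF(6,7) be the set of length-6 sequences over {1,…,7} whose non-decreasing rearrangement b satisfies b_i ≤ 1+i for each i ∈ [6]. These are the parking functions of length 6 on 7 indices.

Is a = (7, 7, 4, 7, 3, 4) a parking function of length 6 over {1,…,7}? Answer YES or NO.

NO

Order a: b = (3, 4, 4, 7, 7, 7).
  b_1=3 > 2
  fails at i=1 ⇒ NO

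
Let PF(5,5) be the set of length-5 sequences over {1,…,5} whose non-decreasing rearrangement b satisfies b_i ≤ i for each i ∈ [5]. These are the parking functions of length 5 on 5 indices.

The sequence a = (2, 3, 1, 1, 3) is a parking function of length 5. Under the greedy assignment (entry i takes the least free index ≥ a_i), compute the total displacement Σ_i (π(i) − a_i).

5

Σπ = 15 ({1..5} each once); Σa = 2+3+1+1+3 = 10; disp = 15−10 = 5.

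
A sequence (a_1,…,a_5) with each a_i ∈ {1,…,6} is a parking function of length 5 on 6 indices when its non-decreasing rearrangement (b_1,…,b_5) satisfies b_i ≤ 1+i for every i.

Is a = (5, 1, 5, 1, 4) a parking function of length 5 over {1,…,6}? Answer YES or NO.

Order a: b = (1, 1, 4, 5, 5).
  b_1=1 ≤ 2
  b_2=1 ≤ 3
  b_3=4 ≤ 4
  b_4=5 ≤ 5
  b_5=5 ≤ 6
All bounds hold ⇒ YES

YES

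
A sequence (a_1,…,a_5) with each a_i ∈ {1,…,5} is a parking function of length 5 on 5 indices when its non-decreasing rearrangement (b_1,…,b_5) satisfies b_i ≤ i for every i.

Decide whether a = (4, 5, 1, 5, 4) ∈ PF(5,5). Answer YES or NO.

Rearranged: b = (1, 4, 4, 5, 5).
  b_1=1 ≤ 1
  b_2=4 > 2
  fails at i=2 ⇒ NO

NO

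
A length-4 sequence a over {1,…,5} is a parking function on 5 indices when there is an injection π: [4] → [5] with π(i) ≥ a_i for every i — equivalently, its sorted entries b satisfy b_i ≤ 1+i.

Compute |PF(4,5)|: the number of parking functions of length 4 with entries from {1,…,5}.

Count = (6−4)·6^(4−1) = 2 · 216 = 432
Check (1,1,2,5) → sorted (1,1,2,5): b_i ≤ 1+i ∀i, a PF.

432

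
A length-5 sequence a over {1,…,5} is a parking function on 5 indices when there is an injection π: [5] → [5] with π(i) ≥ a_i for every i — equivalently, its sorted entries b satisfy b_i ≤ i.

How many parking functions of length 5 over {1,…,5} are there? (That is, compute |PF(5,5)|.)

1296

|PF(5,5)| = (5−5+1)·(5+1)^(5−1) = 1·1296 = 1296
E.g. (1,4,5,2,1) → sorted (1,1,2,4,5): b_i ≤ i ∀i, a PF.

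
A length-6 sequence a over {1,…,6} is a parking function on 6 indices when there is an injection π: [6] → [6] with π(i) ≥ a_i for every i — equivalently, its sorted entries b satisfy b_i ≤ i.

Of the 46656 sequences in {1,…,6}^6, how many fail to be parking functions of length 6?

29849

#PF = (7−6)·7^(6−1) = 1×16807 = 16807 (Konheim–Weiss)
Check (3,6,3,3,5,3) → sorted (3,3,3,3,5,6): b_1=3>1, not a PF.
So 46656 − 16807 = 29849 fail.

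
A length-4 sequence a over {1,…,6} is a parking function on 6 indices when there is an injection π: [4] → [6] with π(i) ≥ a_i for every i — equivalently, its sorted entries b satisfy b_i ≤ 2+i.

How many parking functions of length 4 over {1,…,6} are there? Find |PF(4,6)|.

1029

|PF| = (6−4+1)·(6+1)^(4−1) = 3×343 = 1029 (Pollak)
Example (6,2,3,5) → sorted (2,3,5,6): b_i ≤ 2+i ∀i, a PF.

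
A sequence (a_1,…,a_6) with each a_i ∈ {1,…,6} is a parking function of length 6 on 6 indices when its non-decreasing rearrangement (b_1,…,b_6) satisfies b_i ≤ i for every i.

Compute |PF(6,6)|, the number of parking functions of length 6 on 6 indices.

|PF| = (6+1−6)·(6+1)^{6−1} = 1 · 16807 = 16807 (Konheim–Weiss)
Example (5,1,3,2,6,4) → sorted (1,2,3,4,5,6): b_i ≤ i ∀i, a PF.

16807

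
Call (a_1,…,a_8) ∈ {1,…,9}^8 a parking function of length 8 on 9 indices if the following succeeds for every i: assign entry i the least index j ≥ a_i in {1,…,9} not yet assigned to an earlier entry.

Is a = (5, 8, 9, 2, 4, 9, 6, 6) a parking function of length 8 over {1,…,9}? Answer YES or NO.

Sorted: b = (2, 4, 5, 6, 6, 8, 9, 9).
  b_1=2 ≤ 2
  b_2=4 > 3
  fails at i=2 ⇒ NO

NO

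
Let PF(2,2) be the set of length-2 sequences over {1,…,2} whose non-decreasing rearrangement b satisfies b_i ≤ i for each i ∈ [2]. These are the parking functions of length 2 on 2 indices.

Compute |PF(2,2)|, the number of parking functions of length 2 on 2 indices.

3

|PF| = (2+1−2)·(2+1)^{2−1} = 1·3 = 3 (Pollak)
Example (1,1) → sorted (1,1): b_i ≤ i ∀i, a PF.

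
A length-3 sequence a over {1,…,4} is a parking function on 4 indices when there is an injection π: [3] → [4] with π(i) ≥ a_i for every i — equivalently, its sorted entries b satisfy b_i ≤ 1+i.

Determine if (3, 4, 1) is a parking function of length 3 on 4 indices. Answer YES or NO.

YES

Sorted: b = (1, 3, 4).
  b_1=1 ≤ 2
  b_2=3 ≤ 3
  b_3=4 ≤ 4
All bounds hold ⇒ YES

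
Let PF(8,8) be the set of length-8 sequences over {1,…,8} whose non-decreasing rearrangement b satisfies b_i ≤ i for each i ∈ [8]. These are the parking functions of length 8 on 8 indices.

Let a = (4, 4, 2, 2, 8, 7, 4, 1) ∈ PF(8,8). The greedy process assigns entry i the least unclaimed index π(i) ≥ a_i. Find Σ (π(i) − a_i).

Σπ(i) = 1+…+8 = 36; Σa = 4+4+2+2+8+7+4+1 = 32; disp = 36−32 = 4.

4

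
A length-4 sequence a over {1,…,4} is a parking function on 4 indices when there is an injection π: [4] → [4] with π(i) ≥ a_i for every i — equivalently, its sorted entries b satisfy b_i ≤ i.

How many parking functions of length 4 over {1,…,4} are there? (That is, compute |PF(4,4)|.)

125

Count = (5−4)·5^(4−1) = 1×125 = 125 (Pollak)
Example (2,3,2,1) → sorted (1,2,2,3): b_i ≤ i ∀i, a PF.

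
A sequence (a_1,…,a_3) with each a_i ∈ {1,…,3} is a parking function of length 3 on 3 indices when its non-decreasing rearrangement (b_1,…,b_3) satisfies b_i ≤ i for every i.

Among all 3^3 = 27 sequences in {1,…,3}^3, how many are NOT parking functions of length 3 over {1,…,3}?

11

|PF| = (3−3+1)·(3+1)^(3−1) = 1 · 16 = 16 (Konheim–Weiss)
Example (3,3,2) → sorted (2,3,3): b_1=2>1, not a PF.
So 27 − 16 = 11 fail.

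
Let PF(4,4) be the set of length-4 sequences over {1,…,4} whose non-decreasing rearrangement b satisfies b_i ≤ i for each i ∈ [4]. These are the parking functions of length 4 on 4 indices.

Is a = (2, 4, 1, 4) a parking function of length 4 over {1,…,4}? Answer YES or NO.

Rearranged: b = (1, 2, 4, 4).
  b_1=1 ≤ 1
  b_2=2 ≤ 2
  b_3=4 > 3
  fails at i=3 ⇒ NO

NO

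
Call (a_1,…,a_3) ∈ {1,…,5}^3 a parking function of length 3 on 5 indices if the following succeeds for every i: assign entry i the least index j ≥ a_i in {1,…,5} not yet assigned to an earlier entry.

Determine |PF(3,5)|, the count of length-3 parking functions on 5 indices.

#PF = (5+1−3)·(5+1)^{3−1} = 3 · 36 = 108 (Konheim–Weiss)
Check (2,1,1) → sorted (1,1,2): b_i ≤ 2+i ∀i, a PF.

108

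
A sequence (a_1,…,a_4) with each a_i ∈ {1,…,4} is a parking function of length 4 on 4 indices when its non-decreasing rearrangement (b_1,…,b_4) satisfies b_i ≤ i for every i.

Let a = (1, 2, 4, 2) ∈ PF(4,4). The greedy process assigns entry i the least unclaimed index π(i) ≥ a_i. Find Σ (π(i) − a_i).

1

Σπ = 4·5/2 = 10 (π permutes [4]); Σa = 1+2+4+2 = 9; disp = 10−9 = 1.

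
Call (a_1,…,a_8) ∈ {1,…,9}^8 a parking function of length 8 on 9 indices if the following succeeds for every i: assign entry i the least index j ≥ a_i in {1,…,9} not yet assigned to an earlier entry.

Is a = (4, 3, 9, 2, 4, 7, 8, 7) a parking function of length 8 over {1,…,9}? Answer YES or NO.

NO

Rearranged: b = (2, 3, 4, 4, 7, 7, 8, 9).
  b_1=2 ≤ 2
  b_2=3 ≤ 3
  b_3=4 ≤ 4
  b_4=4 ≤ 5
  b_5=7 > 6
  fails at i=5 ⇒ NO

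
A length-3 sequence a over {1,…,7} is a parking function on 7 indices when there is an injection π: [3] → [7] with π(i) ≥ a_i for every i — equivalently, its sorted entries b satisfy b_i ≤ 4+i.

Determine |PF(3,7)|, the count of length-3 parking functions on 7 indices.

|PF| = (7+1−3)·(7+1)^{3−1} = 5·64 = 320 (Pollak)
E.g. (5,1,3) → sorted (1,3,5): b_i ≤ 4+i ∀i, a PF.

320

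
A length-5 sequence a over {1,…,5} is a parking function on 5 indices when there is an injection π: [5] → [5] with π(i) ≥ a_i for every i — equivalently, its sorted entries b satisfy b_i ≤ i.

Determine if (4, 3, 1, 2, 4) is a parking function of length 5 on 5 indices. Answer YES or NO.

Order a: b = (1, 2, 3, 4, 4).
  b_1=1 ≤ 1
  b_2=2 ≤ 2
  b_3=3 ≤ 3
  b_4=4 ≤ 4
  b_5=4 ≤ 5
All bounds hold ⇒ YES

YES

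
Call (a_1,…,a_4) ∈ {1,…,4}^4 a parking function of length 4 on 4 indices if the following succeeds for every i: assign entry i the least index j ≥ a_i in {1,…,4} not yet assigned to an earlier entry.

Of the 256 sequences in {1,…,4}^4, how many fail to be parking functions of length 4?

#PF = 1·5^3 = 1 · 125 = 125 (Pollak)
Check (3,3,3,2) → sorted (2,3,3,3): b_1=2>1, not a PF.
4^4 − 125 = 256 − 125 = 131

131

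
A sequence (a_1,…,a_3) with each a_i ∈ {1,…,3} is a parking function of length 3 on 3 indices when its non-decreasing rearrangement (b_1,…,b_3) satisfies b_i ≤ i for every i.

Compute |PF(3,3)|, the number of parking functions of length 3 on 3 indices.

|PF| = (3+1−3)·(3+1)^{3−1} = 1 · 16 = 16
One tuple (2,2,1) → sorted (1,2,2): b_i ≤ i ∀i, a PF.

16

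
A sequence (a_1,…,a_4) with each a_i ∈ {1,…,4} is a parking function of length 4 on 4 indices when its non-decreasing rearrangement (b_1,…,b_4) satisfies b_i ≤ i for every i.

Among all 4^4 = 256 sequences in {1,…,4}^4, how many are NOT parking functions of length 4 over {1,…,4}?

131

|PF(4,4)| = 1·5^3 = 1·125 = 125 [KW]
Check (4,1,4,4) → sorted (1,4,4,4): b_2=4>2, not a PF.
So 256 − 125 = 131 fail.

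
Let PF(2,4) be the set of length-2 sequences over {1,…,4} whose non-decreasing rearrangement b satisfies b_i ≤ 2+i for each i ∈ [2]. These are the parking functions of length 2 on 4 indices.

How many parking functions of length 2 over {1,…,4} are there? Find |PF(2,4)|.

|PF(2,4)| = 3·5^1 = 3·5 = 15 (Pollak)
Example (4,1) → sorted (1,4): b_i ≤ 2+i ∀i, a PF.

15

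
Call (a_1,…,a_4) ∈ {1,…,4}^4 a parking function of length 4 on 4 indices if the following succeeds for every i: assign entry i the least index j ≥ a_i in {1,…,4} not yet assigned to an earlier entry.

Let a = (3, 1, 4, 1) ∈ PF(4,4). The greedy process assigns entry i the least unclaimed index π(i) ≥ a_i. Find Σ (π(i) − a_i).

1

Σπ = 4·5/2 = 10 (π permutes [4]); Σa = 3+1+4+1 = 9; disp = 10−9 = 1.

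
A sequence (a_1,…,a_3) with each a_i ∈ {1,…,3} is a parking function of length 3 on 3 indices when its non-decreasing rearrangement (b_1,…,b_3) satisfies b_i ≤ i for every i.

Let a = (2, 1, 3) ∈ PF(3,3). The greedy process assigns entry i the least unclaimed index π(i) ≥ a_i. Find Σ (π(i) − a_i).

Σπ(i) = 1+…+3 = 6; Σa = 2+1+3 = 6; disp = 6−6 = 0.

0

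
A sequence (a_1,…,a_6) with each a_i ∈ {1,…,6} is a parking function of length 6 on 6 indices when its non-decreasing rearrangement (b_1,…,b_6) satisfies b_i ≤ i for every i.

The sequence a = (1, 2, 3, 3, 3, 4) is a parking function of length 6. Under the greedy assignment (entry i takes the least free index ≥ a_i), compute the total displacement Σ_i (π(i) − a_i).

5

Σπ = 21 ({1..6} each once); Σa = 1+2+3+3+3+4 = 16; disp = 21−16 = 5.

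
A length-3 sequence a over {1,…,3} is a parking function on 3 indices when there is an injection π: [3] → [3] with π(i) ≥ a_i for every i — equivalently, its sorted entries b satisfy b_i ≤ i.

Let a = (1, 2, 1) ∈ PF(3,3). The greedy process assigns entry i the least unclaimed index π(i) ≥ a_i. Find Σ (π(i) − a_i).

Σπ = 3·4/2 = 6 (π permutes [3]); Σa = 1+2+1 = 4; disp = 6−4 = 2.

2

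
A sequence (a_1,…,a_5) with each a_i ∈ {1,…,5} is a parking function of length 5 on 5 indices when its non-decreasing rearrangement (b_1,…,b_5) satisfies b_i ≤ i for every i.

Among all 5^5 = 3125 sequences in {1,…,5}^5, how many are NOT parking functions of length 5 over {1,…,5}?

1829

|PF| = (5+1−5)·(5+1)^{5−1} = 1 · 1296 = 1296
E.g. (2,4,5,2,5) → sorted (2,2,4,5,5): b_1=2>1, not a PF.
So 3125 − 1296 = 1829 fail.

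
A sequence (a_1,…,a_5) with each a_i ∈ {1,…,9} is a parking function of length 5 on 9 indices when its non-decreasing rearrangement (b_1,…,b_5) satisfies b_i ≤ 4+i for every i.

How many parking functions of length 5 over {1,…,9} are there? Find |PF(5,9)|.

50000

|PF| = 5·10^4 = 5 · 10000 = 50000 (Konheim–Weiss)
Check (7,3,6,7,2) → sorted (2,3,6,7,7): b_i ≤ 4+i ∀i, a PF.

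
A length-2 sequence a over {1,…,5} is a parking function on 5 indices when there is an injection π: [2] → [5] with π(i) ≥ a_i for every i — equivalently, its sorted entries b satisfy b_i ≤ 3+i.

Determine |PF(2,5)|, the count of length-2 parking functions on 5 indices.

24

|PF| = 4·6^1 = 4 · 6 = 24 [KW]
Check (1,4) → sorted (1,4): b_i ≤ 3+i ∀i, a PF.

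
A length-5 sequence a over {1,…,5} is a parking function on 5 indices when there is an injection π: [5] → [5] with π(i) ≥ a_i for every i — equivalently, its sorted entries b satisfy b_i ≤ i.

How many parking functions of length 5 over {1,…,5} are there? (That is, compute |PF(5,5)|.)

Count = (5+1−5)·(5+1)^{5−1} = 1×1296 = 1296 (Pollak)
One tuple (3,5,1,3,1) → sorted (1,1,3,3,5): b_i ≤ i ∀i, a PF.

1296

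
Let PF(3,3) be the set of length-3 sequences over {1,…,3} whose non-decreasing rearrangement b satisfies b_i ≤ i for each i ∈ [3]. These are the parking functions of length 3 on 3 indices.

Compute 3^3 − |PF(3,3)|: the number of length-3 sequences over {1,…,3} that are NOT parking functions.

11

|PF| = (3−3+1)·(3+1)^(3−1) = 1 · 16 = 16 (Konheim–Weiss)
One tuple (2,2,3) → sorted (2,2,3): b_1=2>1, not a PF.
3^3 − 16 = 27 − 16 = 11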